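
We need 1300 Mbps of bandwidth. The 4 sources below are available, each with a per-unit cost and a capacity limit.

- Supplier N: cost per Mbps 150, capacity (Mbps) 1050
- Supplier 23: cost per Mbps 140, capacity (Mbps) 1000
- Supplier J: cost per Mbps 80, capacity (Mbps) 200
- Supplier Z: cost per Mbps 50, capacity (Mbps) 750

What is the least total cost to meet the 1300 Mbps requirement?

Use sources in increasing cost order.
Take 750 from Supplier Z at 50 ; need 550 more.
Supplier J (80): use full 200 ; 350 Mbps to go.
Supplier 23 at 140: take 350 of its 1000 ; requirement met.
Supplier N: unused.
Cost = 750×50 + 200×80 + 350×140 = 102500.

102500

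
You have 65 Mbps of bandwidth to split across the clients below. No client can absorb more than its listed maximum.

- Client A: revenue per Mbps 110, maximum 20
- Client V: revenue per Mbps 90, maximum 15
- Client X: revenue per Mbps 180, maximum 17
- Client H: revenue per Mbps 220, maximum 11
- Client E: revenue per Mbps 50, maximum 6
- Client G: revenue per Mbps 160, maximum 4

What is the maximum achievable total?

Rank by revenue per Mbps: Client H 220 > Client X 180 > Client G 160 > Client A 110 > Client V 90 > Client E 50.
Client H takes 11 to reach its cap of 11 — 54 left.
Client X: +17 to 17 (cap) — 37 left.
Client G takes 4 to reach its cap of 4 — 33 left.
Give Client A 20 to hit its cap of 20 — 13 left.
Client V: +13 (room for 15) → 13. Pool exhausted.
Total = 110×20 + 90×13 + 180×17 + 220×11 + 160×4 = 9490.

9490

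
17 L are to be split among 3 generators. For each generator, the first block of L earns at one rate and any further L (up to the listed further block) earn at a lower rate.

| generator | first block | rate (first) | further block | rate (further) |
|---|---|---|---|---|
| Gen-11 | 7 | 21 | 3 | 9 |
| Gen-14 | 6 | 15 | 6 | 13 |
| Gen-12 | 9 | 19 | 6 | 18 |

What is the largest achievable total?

336

Rank every tier by rate: Gen-11/T1 21 > Gen-12/T1 19 > Gen-12/T2 18 > Gen-14/T1 15 > Gen-14/T2 13 > Gen-11/T2 9.
Gen-11/T1 (21): +7 → 10 left.
Fill Gen-12 T1 block (9 at 19) → 1 left.
Gen-12/T2: +1 of 6 at 18; pool empty.
Total = 21×7 + 19×9 + 18×1 = 336.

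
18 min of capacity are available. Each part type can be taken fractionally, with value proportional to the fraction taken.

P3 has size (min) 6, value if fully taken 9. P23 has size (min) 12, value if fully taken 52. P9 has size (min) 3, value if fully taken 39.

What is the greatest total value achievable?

Best value per unit of size first: P9 39/3≈13, P23 52/12≈4.33, P3 9/6≈1.5.
Take all of P9 (3 min, value 39) ; 15 min left.
Take all of P23 (12 min, value 52) ; 3 min left.
3 min left: a 3/6 share of P3 gives 9×3/6 = 4.5.
Total value = 95.5.

95.5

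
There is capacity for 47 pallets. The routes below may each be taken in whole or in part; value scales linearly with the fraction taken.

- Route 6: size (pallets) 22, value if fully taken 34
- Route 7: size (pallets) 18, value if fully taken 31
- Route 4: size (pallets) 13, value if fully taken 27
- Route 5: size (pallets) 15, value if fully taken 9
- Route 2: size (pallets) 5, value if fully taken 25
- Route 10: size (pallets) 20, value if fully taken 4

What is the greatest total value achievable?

100

Sort by value density: Route 2 25/5≈5, Route 4 27/13≈2.08, Route 7 31/18≈1.72, Route 6 34/22≈1.55, Route 5 9/15≈0.6, Route 10 4/20≈0.2.
All 5 pallets of Route 2 fit (value 25) — 42 remain.
Route 4: take in full, 13 pallets for value 27 — 29 left.
Route 7: take in full, 18 pallets for value 31 — 11 left.
Only 11 pallets remain; take 11/22 of Route 6 for value 34×11/22 = 17.
Total value = 100.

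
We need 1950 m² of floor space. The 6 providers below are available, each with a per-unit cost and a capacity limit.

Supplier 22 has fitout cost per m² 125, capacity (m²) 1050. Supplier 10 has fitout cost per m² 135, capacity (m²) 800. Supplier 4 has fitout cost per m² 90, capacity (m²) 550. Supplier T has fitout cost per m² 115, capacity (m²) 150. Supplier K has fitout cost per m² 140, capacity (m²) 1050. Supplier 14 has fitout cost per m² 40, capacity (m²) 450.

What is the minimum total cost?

Cheapest first:
Take 450 from Supplier 14 at 40 → need 1500 more.
Supplier 4 (90): use full 550 → 950 m² to go.
Take 150 from Supplier T at 115 → need 800 more.
Supplier 22 at 125: take 800 of its 1050 → requirement met.
Supplier 10, Supplier K: unused.
Cost = 450×40 + 550×90 + 150×115 + 800×125 = 184750.

184750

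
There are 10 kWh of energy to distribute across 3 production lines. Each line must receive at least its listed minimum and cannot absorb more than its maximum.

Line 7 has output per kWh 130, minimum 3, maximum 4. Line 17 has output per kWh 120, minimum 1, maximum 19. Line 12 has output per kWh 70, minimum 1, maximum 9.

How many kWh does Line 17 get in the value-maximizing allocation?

5

Meeting every minimum uses 3+1+1 = 5 kWh, leaving 5.
Order the production lines by output per kWh: Line 7 130 > Line 17 120 > Line 12 70.
Line 7 takes 1 more to reach its cap of 4 → 4 left.
Line 17: +4 (room for 18) → 5. Pool exhausted.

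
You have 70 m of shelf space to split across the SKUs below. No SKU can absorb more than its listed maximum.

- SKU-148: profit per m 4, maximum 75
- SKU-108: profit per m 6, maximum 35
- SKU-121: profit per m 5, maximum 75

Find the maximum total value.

Highest profit per m first: SKU-108 6 > SKU-121 5 > SKU-148 4.
Give SKU-108 35 to hit its cap of 35 ; 35 left.
SKU-121: +35 (room for 75) → 35. Pool exhausted.
Total = 6×35 + 5×35 = 385.

385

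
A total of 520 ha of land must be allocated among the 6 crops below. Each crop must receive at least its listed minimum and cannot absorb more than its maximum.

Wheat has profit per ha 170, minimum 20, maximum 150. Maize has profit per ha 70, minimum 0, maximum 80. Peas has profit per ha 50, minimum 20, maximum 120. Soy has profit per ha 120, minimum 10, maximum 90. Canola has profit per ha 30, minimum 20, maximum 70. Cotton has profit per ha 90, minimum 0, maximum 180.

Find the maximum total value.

58300

Meeting every minimum uses 20+0+20+10+20+0 = 70 ha, leaving 450.
Order the crops by profit per ha: Wheat 170 > Soy 120 > Cotton 90 > Maize 70 > Peas 50 > Canola 30.
Wheat takes 130 more to reach its cap of 150 → 320 left.
Soy: +80 to 90 (cap) → 240 left.
Cotton: +180 to 180 (cap) → 60 left.
Maize: +60 (room for 80) → 60. Pool exhausted.
Total = 170×150 + 70×60 + 50×20 + 120×90 + 30×20 + 90×180 = 58300.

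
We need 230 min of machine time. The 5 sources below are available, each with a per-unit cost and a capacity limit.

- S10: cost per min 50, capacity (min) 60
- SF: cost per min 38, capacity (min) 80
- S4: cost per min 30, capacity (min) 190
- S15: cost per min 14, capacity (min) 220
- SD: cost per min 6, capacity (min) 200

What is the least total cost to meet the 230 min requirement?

1620

Fill from the cheapest source first.
Take 200 from SD at 6 ; need 30 more.
Take 30 from S15 at 14 to finish.
S4, SF, S10: unused.
Cost = 200×6 + 30×14 = 1620.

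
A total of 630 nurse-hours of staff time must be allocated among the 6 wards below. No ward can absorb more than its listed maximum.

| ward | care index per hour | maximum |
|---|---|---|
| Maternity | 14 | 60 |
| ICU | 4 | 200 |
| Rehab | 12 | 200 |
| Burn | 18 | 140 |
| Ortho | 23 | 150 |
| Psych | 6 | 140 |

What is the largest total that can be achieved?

9690

Highest care index per hour first: Ortho 23 > Burn 18 > Maternity 14 > Rehab 12 > Psych 6 > ICU 4.
Ortho takes 150 to reach its cap of 150 → 480 left.
Burn takes 140 to reach its cap of 140 → 340 left.
Maternity takes 60 to reach its cap of 60 → 280 left.
Give Rehab 200 to hit its cap of 200 → 80 left.
Psych has room for 140 but only 80 remain, so it gets 80.
Total = 14×60 + 12×200 + 18×140 + 23×150 + 6×80 = 9690.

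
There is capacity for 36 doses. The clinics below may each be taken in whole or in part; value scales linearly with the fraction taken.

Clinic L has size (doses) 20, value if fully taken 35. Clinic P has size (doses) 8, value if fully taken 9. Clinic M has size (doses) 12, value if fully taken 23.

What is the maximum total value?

Rank by value-to-size ratio: Clinic M 23/12≈1.92, Clinic L 35/20≈1.75, Clinic P 9/8≈1.12.
Take all of Clinic M (12 doses, value 23) → 24 doses left.
Take all of Clinic L (20 doses, value 35) → 4 doses left.
Fill the last 4 doses with part of Clinic P: 4/8 of it earns 4.5.
Total value = 62.5.

62.5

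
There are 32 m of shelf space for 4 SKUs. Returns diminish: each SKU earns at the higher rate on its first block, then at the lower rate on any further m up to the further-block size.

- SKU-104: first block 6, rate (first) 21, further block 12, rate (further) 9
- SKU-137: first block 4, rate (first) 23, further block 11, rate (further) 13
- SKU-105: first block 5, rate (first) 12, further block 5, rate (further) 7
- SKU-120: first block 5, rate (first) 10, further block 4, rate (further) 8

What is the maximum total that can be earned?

480

Rank every tier by rate: SKU-137/T1 23 > SKU-104/T1 21 > SKU-137/T2 13 > SKU-105/T1 12 > SKU-120/T1 10 > SKU-104/T2 9 > SKU-120/T2 8 > SKU-105/T2 7.
Fill SKU-137 T1 block (4 at 23) ; 28 left.
SKU-104 T1 at 21: fill all 6 ; 22 left.
SKU-137/T2 (13): +11 ; 11 left.
SKU-105/T1 (12): +5 ; 6 left.
SKU-120 T1 at 10: fill all 5 ; 1 left.
SKU-104 T2 at 9: only 1 left, fill 1.
Total = 23×4 + 21×6 + 13×11 + 12×5 + 10×5 + 9×1 = 480.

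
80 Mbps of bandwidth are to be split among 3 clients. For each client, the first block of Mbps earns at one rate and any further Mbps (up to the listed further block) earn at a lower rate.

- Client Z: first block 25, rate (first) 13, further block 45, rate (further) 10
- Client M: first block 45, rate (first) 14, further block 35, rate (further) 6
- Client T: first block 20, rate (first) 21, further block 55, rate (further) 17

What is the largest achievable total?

Treat each block as its own option and order by rate: Client T/T1 21 > Client T/T2 17 > Client M/T1 14 > Client Z/T1 13 > Client Z/T2 10 > Client M/T2 6.
Client T T1 at 21: fill all 20 → 60 left.
Client T T2 at 17: fill all 55 → 5 left.
Client M/T1: +5 of 45 at 14; pool empty.
Total = 21×20 + 17×55 + 14×5 = 1425.

1425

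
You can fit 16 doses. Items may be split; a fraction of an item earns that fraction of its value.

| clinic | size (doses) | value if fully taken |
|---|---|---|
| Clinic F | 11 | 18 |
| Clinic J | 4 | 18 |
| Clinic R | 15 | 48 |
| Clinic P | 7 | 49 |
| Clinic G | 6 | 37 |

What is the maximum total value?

99.5

Sort by value density: Clinic P 49/7≈7, Clinic G 37/6≈6.17, Clinic J 18/4≈4.5, Clinic R 48/15≈3.2, Clinic F 18/11≈1.64.
Clinic P: take in full, 7 doses for value 49 ; 9 left.
Clinic G: take in full, 6 doses for value 37 ; 3 left.
Only 3 doses remain; take 3/4 of Clinic J for value 18×3/4 = 13.5.
Total value = 99.5.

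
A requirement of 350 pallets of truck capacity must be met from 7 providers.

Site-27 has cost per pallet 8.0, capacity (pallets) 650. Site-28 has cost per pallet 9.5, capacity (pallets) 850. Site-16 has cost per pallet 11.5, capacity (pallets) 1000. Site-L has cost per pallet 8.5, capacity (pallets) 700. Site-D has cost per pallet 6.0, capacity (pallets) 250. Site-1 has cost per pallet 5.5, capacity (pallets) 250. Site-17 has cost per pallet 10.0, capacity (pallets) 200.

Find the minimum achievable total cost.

Use providers in increasing cost order.
Site-1 at 5.5: take all 250 pallets → 100 still needed.
Site-D at 6.0: take 100 of its 250 → requirement met.
Site-27, Site-L, Site-28, Site-17, Site-16: unused.
Cost = 250×5.5 + 100×6.0 = 1975.

1975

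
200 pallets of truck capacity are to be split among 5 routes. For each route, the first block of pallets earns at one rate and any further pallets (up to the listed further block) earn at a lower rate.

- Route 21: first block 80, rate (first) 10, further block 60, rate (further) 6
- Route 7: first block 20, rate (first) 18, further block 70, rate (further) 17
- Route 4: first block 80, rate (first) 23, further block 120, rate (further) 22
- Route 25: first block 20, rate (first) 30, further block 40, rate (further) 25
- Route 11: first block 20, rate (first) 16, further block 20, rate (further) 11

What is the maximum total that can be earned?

4760

Rank every tier by rate: Route 25/T1 30 > Route 25/T2 25 > Route 4/T1 23 > Route 4/T2 22 > Route 7/T1 18 > Route 7/T2 17 > Route 11/T1 16 > Route 11/T2 11 > Route 21/T1 10 > Route 21/T2 6.
Route 25/T1 (30): +20 ; 180 left.
Route 25/T2 (25): +40 ; 140 left.
Fill Route 4 T1 block (80 at 23) ; 60 left.
60 remain; put them into Route 4 T2 at 22.
Total = 30×20 + 25×40 + 23×80 + 22×60 = 4760.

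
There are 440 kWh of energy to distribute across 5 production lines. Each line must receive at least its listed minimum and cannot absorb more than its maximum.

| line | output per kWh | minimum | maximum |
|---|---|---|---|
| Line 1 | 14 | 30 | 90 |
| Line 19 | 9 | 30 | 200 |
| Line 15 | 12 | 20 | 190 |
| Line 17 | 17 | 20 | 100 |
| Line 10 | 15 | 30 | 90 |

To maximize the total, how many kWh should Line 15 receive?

130

Meeting every minimum uses 30+30+20+20+30 = 130 kWh, leaving 310.
Highest output per kWh first: Line 17 17 > Line 10 15 > Line 1 14 > Line 15 12 > Line 19 9.
Line 17: +80 to 100 (cap) → 230 left.
Line 10 takes 60 more to reach its cap of 90 → 170 left.
Line 1: +60 to 90 (cap) → 110 left.
Only 110 left; Line 15 takes them to reach 130.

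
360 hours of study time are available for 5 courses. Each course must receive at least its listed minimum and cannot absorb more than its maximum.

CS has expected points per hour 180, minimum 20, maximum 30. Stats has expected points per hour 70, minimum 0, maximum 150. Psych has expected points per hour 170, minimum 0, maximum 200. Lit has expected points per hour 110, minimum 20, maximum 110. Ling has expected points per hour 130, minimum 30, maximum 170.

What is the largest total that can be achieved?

55900

Meeting every minimum uses 20+0+0+20+30 = 70 hours, leaving 290.
Rank by expected points per hour: CS 180 > Psych 170 > Ling 130 > Lit 110 > Stats 70.
Give CS 10 more to hit its cap of 30 ; 280 left.
Psych takes 200 more to reach its cap of 200 ; 80 left.
Ling has room for 140 more but only 80 remain, so it gets 110.
Total = 180×30 + 170×200 + 110×20 + 130×110 = 55900.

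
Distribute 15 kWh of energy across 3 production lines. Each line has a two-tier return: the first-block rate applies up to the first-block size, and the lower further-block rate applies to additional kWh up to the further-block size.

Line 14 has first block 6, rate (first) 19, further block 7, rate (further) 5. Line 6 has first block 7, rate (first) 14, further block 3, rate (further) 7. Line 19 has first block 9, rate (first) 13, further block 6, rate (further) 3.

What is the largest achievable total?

Rank every tier by rate: Line 14/tier1 19 > Line 6/tier1 14 > Line 19/tier1 13 > Line 6/tier2 7 > Line 14/tier2 5 > Line 19/tier2 3.
Fill Line 14 tier1 block (6 at 19) → 9 left.
Fill Line 6 tier1 block (7 at 14) → 2 left.
2 remain; put them into Line 19 tier1 at 13.
Total = 19×6 + 14×7 + 13×2 = 238.

238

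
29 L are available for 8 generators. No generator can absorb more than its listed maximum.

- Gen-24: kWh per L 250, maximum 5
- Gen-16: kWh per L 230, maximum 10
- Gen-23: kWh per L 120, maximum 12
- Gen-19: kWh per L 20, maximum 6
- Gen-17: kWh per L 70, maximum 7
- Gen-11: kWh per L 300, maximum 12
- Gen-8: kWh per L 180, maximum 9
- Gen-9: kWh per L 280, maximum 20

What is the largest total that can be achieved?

8360

Highest kWh per L first: Gen-11 300 > Gen-9 280 > Gen-24 250 > Gen-16 230 > Gen-8 180 > Gen-23 120 > Gen-17 70 > Gen-19 20.
Give Gen-11 12 to hit its cap of 12 → 17 left.
Gen-9: +17 (room for 20) → 17. Pool exhausted.
Total = 300×12 + 280×17 = 8360.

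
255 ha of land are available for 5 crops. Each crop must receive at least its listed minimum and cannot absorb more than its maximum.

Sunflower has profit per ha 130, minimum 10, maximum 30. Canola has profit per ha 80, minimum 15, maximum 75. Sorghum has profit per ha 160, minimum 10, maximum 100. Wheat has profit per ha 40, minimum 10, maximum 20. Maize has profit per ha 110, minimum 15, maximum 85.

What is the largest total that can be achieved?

32050

Meeting every minimum uses 10+15+10+10+15 = 60 ha, leaving 195.
Order the crops by profit per ha: Sorghum 160 > Sunflower 130 > Maize 110 > Canola 80 > Wheat 40.
Sorghum: +90 to 100 (cap) — 105 left.
Sunflower takes 20 more to reach its cap of 30 — 85 left.
Give Maize 70 more to hit its cap of 85 — 15 left.
Canola has room for 60 more but only 15 remain, so it gets 30.
Total = 130×30 + 80×30 + 160×100 + 40×10 + 110×85 = 32050.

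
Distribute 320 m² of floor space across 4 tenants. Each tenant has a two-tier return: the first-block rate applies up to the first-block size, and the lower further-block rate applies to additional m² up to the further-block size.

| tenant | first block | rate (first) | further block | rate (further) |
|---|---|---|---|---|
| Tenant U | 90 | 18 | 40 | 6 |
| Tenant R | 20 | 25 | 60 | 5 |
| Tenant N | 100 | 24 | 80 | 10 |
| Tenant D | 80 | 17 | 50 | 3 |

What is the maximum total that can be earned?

6180

Treat each block as its own option and order by rate: Tenant R/tier1 25 > Tenant N/tier1 24 > Tenant U/tier1 18 > Tenant D/tier1 17 > Tenant N/tier2 10 > Tenant U/tier2 6 > Tenant R/tier2 5 > Tenant D/tier2 3.
Fill Tenant R tier1 block (20 at 25) ; 300 left.
Fill Tenant N tier1 block (100 at 24) ; 200 left.
Tenant U tier1 at 18: fill all 90 ; 110 left.
Fill Tenant D tier1 block (80 at 17) ; 30 left.
30 remain; put them into Tenant N tier2 at 10.
Total = 25×20 + 24×100 + 18×90 + 17×80 + 10×30 = 6180.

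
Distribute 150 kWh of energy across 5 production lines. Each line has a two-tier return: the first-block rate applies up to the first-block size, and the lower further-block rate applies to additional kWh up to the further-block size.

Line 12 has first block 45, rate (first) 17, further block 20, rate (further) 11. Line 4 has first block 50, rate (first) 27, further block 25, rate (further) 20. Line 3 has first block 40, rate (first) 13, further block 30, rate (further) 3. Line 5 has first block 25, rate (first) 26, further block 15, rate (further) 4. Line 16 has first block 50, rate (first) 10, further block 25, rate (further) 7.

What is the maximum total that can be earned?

Rank every tier by rate: Line 4/first 27 > Line 5/first 26 > Line 4/second 20 > Line 12/first 17 > Line 3/first 13 > Line 12/second 11 > Line 16/first 10 > Line 16/second 7 > Line 5/second 4 > Line 3/second 3.
Fill Line 4 first block (50 at 27) — 100 left.
Fill Line 5 first block (25 at 26) — 75 left.
Line 4/second (20): +25 — 50 left.
Fill Line 12 first block (45 at 17) — 5 left.
Line 3 first at 13: only 5 left, fill 5.
Total = 27×50 + 26×25 + 20×25 + 17×45 + 13×5 = 3330.

3330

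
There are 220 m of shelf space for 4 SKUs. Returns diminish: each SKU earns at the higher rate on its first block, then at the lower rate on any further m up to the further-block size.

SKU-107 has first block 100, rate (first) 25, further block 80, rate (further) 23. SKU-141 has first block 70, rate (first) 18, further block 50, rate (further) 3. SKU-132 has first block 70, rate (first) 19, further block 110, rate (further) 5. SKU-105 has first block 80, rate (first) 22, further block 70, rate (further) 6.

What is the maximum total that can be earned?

5220

Order all 8 blocks by rate: SKU-107/T1 25 > SKU-107/T2 23 > SKU-105/T1 22 > SKU-132/T1 19 > SKU-141/T1 18 > SKU-105/T2 6 > SKU-132/T2 5 > SKU-141/T2 3.
SKU-107/T1 (25): +100 ; 120 left.
Fill SKU-107 T2 block (80 at 23) ; 40 left.
SKU-105/T1: +40 of 80 at 22; pool empty.
Total = 25×100 + 23×80 + 22×40 = 5220.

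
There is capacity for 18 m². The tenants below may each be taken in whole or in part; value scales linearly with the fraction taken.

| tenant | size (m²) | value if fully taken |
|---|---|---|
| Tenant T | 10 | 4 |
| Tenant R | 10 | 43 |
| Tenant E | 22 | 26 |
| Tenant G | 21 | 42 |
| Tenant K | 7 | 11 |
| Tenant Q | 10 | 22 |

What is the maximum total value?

Rank by value-to-size ratio: Tenant R 43/10≈4.3, Tenant Q 22/10≈2.2, Tenant G 42/21≈2, Tenant K 11/7≈1.57, Tenant E 26/22≈1.18, Tenant T 4/10≈0.4.
Tenant R: take in full, 10 m² for value 43 → 8 left.
Only 8 m² remain; take 8/10 of Tenant Q for value 22×8/10 = 17.6.
Total value = 60.6.

60.6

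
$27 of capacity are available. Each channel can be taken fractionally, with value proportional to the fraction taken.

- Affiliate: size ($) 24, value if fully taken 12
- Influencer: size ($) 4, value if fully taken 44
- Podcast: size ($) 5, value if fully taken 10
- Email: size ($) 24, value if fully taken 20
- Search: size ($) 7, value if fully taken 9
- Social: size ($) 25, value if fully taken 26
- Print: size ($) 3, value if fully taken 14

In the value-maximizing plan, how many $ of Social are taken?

8

Sort by value density: Influencer 44/4≈11, Print 14/3≈4.67, Podcast 10/5≈2, Search 9/7≈1.29, Social 26/25≈1.04, Email 20/24≈0.833, Affiliate 12/24≈0.5.
Take all of Influencer (4 $, value 44) ; 23 $ left.
Print: take in full, 3 $ for value 14 ; 20 left.
Podcast: take in full, 5 $ for value 10 ; 15 left.
All 7 $ of Search fit (value 9) ; 8 remain.
Fill the last 8 $ with part of Social: 8/25 of it earns 8.32.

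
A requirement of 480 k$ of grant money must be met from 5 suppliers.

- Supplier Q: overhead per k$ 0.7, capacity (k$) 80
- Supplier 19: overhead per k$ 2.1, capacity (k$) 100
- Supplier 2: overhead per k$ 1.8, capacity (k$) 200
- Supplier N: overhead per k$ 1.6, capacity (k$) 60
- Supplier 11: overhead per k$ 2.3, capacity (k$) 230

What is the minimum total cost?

814

Use suppliers in increasing cost order.
Take 80 from Supplier Q at 0.7 — need 400 more.
Supplier N at 1.6: take all 60 k$ — 340 still needed.
Supplier 2 (1.8): use full 200 — 140 k$ to go.
Supplier 19 at 2.1: take all 100 k$ — 40 still needed.
Supplier 11 at 2.3: take 40 of its 230 — requirement met.
Cost = 80×0.7 + 60×1.6 + 200×1.8 + 100×2.1 + 40×2.3 = 814.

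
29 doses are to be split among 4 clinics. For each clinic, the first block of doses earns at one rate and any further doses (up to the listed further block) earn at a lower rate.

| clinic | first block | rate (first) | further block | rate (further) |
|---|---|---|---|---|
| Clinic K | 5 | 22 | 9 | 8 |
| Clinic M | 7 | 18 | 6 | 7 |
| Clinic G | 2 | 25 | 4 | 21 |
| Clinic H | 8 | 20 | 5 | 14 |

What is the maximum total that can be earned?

Order all 8 blocks by rate: Clinic G/T1 25 > Clinic K/T1 22 > Clinic G/T2 21 > Clinic H/T1 20 > Clinic M/T1 18 > Clinic H/T2 14 > Clinic K/T2 8 > Clinic M/T2 7.
Fill Clinic G T1 block (2 at 25) — 27 left.
Clinic K/T1 (22): +5 — 22 left.
Clinic G/T2 (21): +4 — 18 left.
Clinic H/T1 (20): +8 — 10 left.
Clinic M/T1 (18): +7 — 3 left.
3 remain; put them into Clinic H T2 at 14.
Total = 25×2 + 22×5 + 21×4 + 20×8 + 18×7 + 14×3 = 572.

572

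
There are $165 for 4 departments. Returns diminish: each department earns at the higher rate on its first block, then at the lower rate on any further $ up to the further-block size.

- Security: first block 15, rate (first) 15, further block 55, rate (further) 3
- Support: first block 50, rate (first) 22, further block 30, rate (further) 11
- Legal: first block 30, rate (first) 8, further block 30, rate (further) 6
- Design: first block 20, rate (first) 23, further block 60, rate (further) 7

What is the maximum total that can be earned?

2495

Order all 8 blocks by rate: Design/T1 23 > Support/T1 22 > Security/T1 15 > Support/T2 11 > Legal/T1 8 > Design/T2 7 > Legal/T2 6 > Security/T2 3.
Fill Design T1 block (20 at 23) → 145 left.
Fill Support T1 block (50 at 22) → 95 left.
Security T1 at 15: fill all 15 → 80 left.
Support T2 at 11: fill all 30 → 50 left.
Legal/T1 (8): +30 → 20 left.
Design/T2: +20 of 60 at 7; pool empty.
Total = 23×20 + 22×50 + 15×15 + 11×30 + 8×30 + 7×20 = 2495.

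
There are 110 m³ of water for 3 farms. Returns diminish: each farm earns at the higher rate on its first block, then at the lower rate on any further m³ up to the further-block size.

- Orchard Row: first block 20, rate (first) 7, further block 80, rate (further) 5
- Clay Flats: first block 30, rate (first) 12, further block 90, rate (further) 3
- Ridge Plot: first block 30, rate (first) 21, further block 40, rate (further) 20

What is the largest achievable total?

Treat each block as its own option and order by rate: Ridge Plot/T1 21 > Ridge Plot/T2 20 > Clay Flats/T1 12 > Orchard Row/T1 7 > Orchard Row/T2 5 > Clay Flats/T2 3.
Ridge Plot T1 at 21: fill all 30 ; 80 left.
Ridge Plot T2 at 20: fill all 40 ; 40 left.
Clay Flats T1 at 12: fill all 30 ; 10 left.
10 remain; put them into Orchard Row T1 at 7.
Total = 21×30 + 20×40 + 12×30 + 7×10 = 1860.

1860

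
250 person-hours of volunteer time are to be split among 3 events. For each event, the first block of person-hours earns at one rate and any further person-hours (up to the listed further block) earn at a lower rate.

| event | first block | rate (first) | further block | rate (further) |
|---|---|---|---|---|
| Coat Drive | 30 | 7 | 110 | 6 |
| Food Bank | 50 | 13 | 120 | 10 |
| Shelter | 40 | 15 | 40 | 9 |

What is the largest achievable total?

Treat each block as its own option and order by rate: Shelter/tier1 15 > Food Bank/tier1 13 > Food Bank/tier2 10 > Shelter/tier2 9 > Coat Drive/tier1 7 > Coat Drive/tier2 6.
Shelter tier1 at 15: fill all 40 ; 210 left.
Fill Food Bank tier1 block (50 at 13) ; 160 left.
Food Bank/tier2 (10): +120 ; 40 left.
Shelter tier2 at 9: fill all 40 ; 0 left.
Total = 15×40 + 13×50 + 10×120 + 9×40 = 2810.

2810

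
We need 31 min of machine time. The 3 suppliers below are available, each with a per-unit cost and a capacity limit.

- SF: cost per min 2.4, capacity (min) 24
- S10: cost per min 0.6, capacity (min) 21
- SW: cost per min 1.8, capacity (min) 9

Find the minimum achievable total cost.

31.2

Fill from the cheapest supplier first.
S10 (0.6): use full 21 ; 10 min to go.
SW at 1.8: take all 9 min ; 1 still needed.
SF at 2.4: take 1 of its 24 ; requirement met.
Cost = 21×0.6 + 9×1.8 + 1×2.4 = 31.2.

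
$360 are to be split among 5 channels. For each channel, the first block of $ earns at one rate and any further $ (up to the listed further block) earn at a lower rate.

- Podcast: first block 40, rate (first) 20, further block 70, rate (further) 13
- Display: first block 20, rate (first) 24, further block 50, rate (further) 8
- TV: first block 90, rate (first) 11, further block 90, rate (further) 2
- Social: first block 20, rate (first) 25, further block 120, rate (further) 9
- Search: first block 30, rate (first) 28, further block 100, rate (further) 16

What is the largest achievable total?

6010

Order all 10 blocks by rate: Search/tier1 28 > Social/tier1 25 > Display/tier1 24 > Podcast/tier1 20 > Search/tier2 16 > Podcast/tier2 13 > TV/tier1 11 > Social/tier2 9 > Display/tier2 8 > TV/tier2 2.
Search tier1 at 28: fill all 30 → 330 left.
Fill Social tier1 block (20 at 25) → 310 left.
Display/tier1 (24): +20 → 290 left.
Podcast/tier1 (20): +40 → 250 left.
Search/tier2 (16): +100 → 150 left.
Fill Podcast tier2 block (70 at 13) → 80 left.
TV tier1 at 11: only 80 left, fill 80.
Total = 28×30 + 25×20 + 24×20 + 20×40 + 16×100 + 13×70 + 11×80 = 6010.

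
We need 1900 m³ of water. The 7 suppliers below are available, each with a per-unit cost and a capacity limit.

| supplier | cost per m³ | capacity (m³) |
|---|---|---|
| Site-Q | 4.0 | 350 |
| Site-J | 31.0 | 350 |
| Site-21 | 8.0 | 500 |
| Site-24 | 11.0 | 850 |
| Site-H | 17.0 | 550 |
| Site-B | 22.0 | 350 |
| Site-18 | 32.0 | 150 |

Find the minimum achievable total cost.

18150

Use suppliers in increasing cost order.
Site-Q at 4.0: take all 350 m³ — 1550 still needed.
Take 500 from Site-21 at 8.0 — need 1050 more.
Take 850 from Site-24 at 11.0 — need 200 more.
Site-H at 17.0: take 200 of its 550 — requirement met.
Site-B, Site-J, Site-18: unused.
Cost = 350×4.0 + 500×8.0 + 850×11.0 + 200×17.0 = 18150.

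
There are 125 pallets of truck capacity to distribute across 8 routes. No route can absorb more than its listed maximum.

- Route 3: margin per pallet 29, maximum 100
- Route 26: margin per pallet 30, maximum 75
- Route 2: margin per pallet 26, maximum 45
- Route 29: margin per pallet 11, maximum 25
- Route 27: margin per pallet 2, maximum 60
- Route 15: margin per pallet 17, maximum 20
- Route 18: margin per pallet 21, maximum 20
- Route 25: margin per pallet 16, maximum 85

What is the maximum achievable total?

3700

Rank by margin per pallet: Route 26 30 > Route 3 29 > Route 2 26 > Route 18 21 > Route 15 17 > Route 25 16 > Route 29 11 > Route 27 2.
Give Route 26 75 to hit its cap of 75 → 50 left.
Route 3: +50 (room for 100) → 50. Pool exhausted.
Total = 29×50 + 30×75 = 3700.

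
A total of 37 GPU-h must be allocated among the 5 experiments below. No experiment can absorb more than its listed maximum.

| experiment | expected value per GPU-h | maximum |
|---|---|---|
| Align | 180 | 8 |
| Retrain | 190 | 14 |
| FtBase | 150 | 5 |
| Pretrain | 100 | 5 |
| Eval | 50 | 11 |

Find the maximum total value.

5600

Highest expected value per GPU-h first: Retrain 190 > Align 180 > FtBase 150 > Pretrain 100 > Eval 50.
Retrain takes 14 to reach its cap of 14 → 23 left.
Align takes 8 to reach its cap of 8 → 15 left.
FtBase takes 5 to reach its cap of 5 → 10 left.
Pretrain takes 5 to reach its cap of 5 → 5 left.
Eval has room for 11 but only 5 remain, so it gets 5.
Total = 180×8 + 190×14 + 150×5 + 100×5 + 50×5 = 5600.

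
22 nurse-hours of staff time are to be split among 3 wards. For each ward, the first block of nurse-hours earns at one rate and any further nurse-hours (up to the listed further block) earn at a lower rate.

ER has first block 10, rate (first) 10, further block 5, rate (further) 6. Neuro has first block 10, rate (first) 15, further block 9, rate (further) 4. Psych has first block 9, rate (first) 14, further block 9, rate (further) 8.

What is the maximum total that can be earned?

Order all 6 blocks by rate: Neuro/first 15 > Psych/first 14 > ER/first 10 > Psych/second 8 > ER/second 6 > Neuro/second 4.
Neuro/first (15): +10 ; 12 left.
Psych/first (14): +9 ; 3 left.
3 remain; put them into ER first at 10.
Total = 15×10 + 14×9 + 10×3 = 306.

306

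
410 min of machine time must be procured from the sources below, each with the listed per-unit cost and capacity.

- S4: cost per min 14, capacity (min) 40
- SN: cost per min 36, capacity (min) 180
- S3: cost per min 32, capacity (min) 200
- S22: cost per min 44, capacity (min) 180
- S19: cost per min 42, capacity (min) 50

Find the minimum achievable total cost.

13080

Fill from the cheapest source first.
Take 40 from S4 at 14 — need 370 more.
S3 (32): use full 200 — 170 min to go.
Take 170 from SN at 36 to finish.
S19, S22: unused.
Cost = 40×14 + 200×32 + 170×36 = 13080.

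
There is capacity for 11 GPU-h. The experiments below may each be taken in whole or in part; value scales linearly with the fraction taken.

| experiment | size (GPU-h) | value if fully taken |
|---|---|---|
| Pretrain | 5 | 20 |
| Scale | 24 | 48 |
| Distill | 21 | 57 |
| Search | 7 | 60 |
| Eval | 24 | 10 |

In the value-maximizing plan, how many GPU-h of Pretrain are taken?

Sort by value density: Search 60/7≈8.57, Pretrain 20/5≈4, Distill 57/21≈2.71, Scale 48/24≈2, Eval 10/24≈0.417.
All 7 GPU-h of Search fit (value 60) — 4 remain.
4 GPU-h left: a 4/5 share of Pretrain gives 20×4/5 = 16.

4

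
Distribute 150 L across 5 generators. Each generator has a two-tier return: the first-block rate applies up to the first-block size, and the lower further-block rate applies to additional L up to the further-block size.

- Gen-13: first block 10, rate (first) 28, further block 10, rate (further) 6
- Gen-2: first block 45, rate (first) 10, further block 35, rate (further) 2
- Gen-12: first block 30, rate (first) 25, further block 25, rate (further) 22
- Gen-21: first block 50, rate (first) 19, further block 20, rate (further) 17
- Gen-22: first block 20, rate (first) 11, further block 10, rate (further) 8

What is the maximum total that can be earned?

Rank every tier by rate: Gen-13/tier1 28 > Gen-12/tier1 25 > Gen-12/tier2 22 > Gen-21/tier1 19 > Gen-21/tier2 17 > Gen-22/tier1 11 > Gen-2/tier1 10 > Gen-22/tier2 8 > Gen-13/tier2 6 > Gen-2/tier2 2.
Fill Gen-13 tier1 block (10 at 28) — 140 left.
Fill Gen-12 tier1 block (30 at 25) — 110 left.
Fill Gen-12 tier2 block (25 at 22) — 85 left.
Gen-21 tier1 at 19: fill all 50 — 35 left.
Gen-21 tier2 at 17: fill all 20 — 15 left.
Gen-22/tier1: +15 of 20 at 11; pool empty.
Total = 28×10 + 25×30 + 22×25 + 19×50 + 17×20 + 11×15 = 3035.

3035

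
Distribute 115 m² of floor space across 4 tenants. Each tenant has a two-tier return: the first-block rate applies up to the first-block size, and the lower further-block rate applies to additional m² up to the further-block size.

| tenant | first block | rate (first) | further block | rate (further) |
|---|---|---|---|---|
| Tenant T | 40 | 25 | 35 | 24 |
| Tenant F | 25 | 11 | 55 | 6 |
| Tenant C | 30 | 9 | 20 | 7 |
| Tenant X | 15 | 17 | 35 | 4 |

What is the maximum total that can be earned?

Rank every tier by rate: Tenant T/first 25 > Tenant T/second 24 > Tenant X/first 17 > Tenant F/first 11 > Tenant C/first 9 > Tenant C/second 7 > Tenant F/second 6 > Tenant X/second 4.
Tenant T/first (25): +40 ; 75 left.
Fill Tenant T second block (35 at 24) ; 40 left.
Tenant X/first (17): +15 ; 25 left.
Tenant F first at 11: fill all 25 ; 0 left.
Total = 25×40 + 24×35 + 17×15 + 11×25 = 2370.

2370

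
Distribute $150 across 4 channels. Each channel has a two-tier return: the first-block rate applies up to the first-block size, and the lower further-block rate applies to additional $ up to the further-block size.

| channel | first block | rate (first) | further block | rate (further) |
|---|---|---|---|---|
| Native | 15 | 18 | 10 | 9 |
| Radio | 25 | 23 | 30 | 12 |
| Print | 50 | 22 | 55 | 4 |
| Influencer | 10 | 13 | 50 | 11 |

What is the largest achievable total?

Treat each block as its own option and order by rate: Radio/tier1 23 > Print/tier1 22 > Native/tier1 18 > Influencer/tier1 13 > Radio/tier2 12 > Influencer/tier2 11 > Native/tier2 9 > Print/tier2 4.
Radio tier1 at 23: fill all 25 — 125 left.
Fill Print tier1 block (50 at 22) — 75 left.
Fill Native tier1 block (15 at 18) — 60 left.
Fill Influencer tier1 block (10 at 13) — 50 left.
Radio/tier2 (12): +30 — 20 left.
Influencer tier2 at 11: only 20 left, fill 20.
Total = 23×25 + 22×50 + 18×15 + 13×10 + 12×30 + 11×20 = 2655.

2655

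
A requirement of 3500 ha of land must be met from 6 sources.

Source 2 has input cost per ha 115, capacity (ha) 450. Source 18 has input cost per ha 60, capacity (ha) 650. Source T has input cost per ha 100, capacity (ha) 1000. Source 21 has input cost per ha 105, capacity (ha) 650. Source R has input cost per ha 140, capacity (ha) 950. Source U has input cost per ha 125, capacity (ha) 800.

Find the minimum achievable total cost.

Cheapest first:
Take 650 from Source 18 at 60 — need 2850 more.
Source T at 100: take all 1000 ha — 1850 still needed.
Take 650 from Source 21 at 105 — need 1200 more.
Source 2 (115): use full 450 — 750 ha to go.
Source U (125): take the remaining 750 — done.
Source R: unused.
Cost = 650×60 + 1000×100 + 650×105 + 450×115 + 750×125 = 352750.

352750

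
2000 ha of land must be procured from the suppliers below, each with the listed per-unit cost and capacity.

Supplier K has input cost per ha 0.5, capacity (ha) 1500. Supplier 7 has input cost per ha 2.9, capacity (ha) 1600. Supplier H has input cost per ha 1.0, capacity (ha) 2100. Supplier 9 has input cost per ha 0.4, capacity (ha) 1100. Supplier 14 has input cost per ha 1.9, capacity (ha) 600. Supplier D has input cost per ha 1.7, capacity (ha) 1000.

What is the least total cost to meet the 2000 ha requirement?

Use suppliers in increasing cost order.
Supplier 9 (0.4): use full 1100 → 900 ha to go.
Supplier K (0.5): take the remaining 900 → done.
Supplier H, Supplier D, Supplier 14, Supplier 7: unused.
Cost = 1100×0.4 + 900×0.5 = 890.

890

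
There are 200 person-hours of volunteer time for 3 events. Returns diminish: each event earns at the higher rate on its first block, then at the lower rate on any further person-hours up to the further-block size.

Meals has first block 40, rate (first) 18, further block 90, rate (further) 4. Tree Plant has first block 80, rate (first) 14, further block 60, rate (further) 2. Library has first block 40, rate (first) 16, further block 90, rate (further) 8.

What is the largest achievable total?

Treat each block as its own option and order by rate: Meals/T1 18 > Library/T1 16 > Tree Plant/T1 14 > Library/T2 8 > Meals/T2 4 > Tree Plant/T2 2.
Meals T1 at 18: fill all 40 — 160 left.
Library T1 at 16: fill all 40 — 120 left.
Fill Tree Plant T1 block (80 at 14) — 40 left.
40 remain; put them into Library T2 at 8.
Total = 18×40 + 16×40 + 14×80 + 8×40 = 2800.

2800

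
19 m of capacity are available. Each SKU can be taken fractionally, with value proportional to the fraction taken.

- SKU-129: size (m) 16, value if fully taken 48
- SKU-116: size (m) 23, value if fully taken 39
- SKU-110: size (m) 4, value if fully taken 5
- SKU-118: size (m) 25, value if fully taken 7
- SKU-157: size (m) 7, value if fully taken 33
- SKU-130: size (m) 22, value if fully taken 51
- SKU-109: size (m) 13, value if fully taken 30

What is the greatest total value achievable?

Rank by value-to-size ratio: SKU-157 33/7≈4.71, SKU-129 48/16≈3, SKU-130 51/22≈2.32, SKU-109 30/13≈2.31, SKU-116 39/23≈1.7, SKU-110 5/4≈1.25, SKU-118 7/25≈0.28.
All 7 m of SKU-157 fit (value 33) → 12 remain.
12 m left: a 12/16 share of SKU-129 gives 48×12/16 = 36.
Total value = 69.

69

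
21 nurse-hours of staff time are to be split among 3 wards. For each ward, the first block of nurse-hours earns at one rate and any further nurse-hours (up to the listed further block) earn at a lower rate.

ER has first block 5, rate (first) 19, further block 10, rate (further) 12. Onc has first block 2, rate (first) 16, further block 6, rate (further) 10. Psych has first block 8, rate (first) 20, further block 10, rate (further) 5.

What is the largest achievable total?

359

Order all 6 blocks by rate: Psych/tier1 20 > ER/tier1 19 > Onc/tier1 16 > ER/tier2 12 > Onc/tier2 10 > Psych/tier2 5.
Psych tier1 at 20: fill all 8 → 13 left.
ER/tier1 (19): +5 → 8 left.
Fill Onc tier1 block (2 at 16) → 6 left.
ER tier2 at 12: only 6 left, fill 6.
Total = 20×8 + 19×5 + 16×2 + 12×6 = 359.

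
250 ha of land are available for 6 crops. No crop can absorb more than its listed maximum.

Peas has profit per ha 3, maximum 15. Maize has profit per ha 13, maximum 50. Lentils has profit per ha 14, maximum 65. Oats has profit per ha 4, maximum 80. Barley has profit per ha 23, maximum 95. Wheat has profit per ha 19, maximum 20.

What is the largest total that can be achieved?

Order the crops by profit per ha: Barley 23 > Wheat 19 > Lentils 14 > Maize 13 > Oats 4 > Peas 3.
Barley: +95 to 95 (cap) → 155 left.
Give Wheat 20 to hit its cap of 20 → 135 left.
Give Lentils 65 to hit its cap of 65 → 70 left.
Give Maize 50 to hit its cap of 50 → 20 left.
Oats has room for 80 but only 20 remain, so it gets 20.
Total = 13×50 + 14×65 + 4×20 + 23×95 + 19×20 = 4205.

4205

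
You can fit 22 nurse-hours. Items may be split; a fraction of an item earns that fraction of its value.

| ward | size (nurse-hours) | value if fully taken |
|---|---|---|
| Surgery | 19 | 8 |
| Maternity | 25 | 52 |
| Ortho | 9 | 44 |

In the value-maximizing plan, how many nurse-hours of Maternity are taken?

Sort by value density: Ortho 44/9≈4.89, Maternity 52/25≈2.08, Surgery 8/19≈0.421.
All 9 nurse-hours of Ortho fit (value 44) — 13 remain.
13 nurse-hours left: a 13/25 share of Maternity gives 52×13/25 = 27.04.

13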